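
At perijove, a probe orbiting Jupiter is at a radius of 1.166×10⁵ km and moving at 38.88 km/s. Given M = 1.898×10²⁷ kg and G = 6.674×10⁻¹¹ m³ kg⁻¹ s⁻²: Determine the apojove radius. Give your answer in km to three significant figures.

apojove radius ≈ 2.67×10⁵ km

μ = GM = 6.674×10⁻¹¹ × 1.898×10²⁷ = 1.267×10¹⁷ m³/s².
r_p = 1.166×10⁸ m.
Specific energy ε = v²/2 − μ/r = -3.306×10⁸ J/kg, so a = −μ/(2ε) = 1.916×10⁸ m.
The apsides satisfy r_p + r_a = 2a, so the apojove radius is 2a − r_p = 2.666×10⁸ m = 2.6661×10⁵ km.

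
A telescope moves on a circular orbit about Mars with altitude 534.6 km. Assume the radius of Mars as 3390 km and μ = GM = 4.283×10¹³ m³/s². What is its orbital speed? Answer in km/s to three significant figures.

r = 3390 + 534.6 = 3924.6 km = 3.9246×10⁶ m.
For a circular orbit v = √(μ/r) = √(4.283×10¹³ / 3.925×10⁶) = √(1.091×10⁷) = 3304 m/s.
That is 3.304 km/s.

v ≈ 3.30 km/s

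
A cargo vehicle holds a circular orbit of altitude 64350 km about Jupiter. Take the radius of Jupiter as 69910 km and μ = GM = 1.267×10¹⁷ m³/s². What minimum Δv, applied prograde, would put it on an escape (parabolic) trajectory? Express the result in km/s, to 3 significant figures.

Δv ≈ 12.7 km/s

r = 69910 + 64350 = 134260 km = 1.3426×10⁸ m.
Circular speed v_c = √(μ/r) = 30720 m/s.
Escape speed v_esc = √(2μ/r) = √2 × v_c = 43440 m/s.
Δv = v_esc − v_c = 12720 m/s = 12.72 km/s.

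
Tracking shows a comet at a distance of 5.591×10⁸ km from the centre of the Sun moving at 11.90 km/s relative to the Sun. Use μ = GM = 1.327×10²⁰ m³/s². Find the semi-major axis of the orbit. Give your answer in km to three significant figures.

r = 5.591×10¹¹ m.
Specific orbital energy ε = v²/2 − μ/r = (11900)²/2 − 1.327×10²⁰/5.591×10¹¹ = -1.665×10⁸ J/kg.
Since ε = −μ/(2a), a = −μ/(2ε) = 3.984×10¹¹ m = 3.9840×10⁸ km.

a ≈ 3.98×10⁸ km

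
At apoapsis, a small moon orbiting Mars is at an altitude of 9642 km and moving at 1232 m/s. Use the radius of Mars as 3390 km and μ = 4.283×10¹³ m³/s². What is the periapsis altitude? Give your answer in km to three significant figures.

periapsis altitude ≈ 523 km

r_a = 3390 + 9642 = 13032 km = 1.303×10⁷ m.
Specific energy ε = v²/2 − μ/r = -2.528×10⁶ J/kg, so a = −μ/(2ε) = 8.472×10⁶ m.
The apsides satisfy r_p + r_a = 2a, so the periapsis radius is 2a − r_a = 3.913×10⁶ m = 3912.8 km.
Periapsis altitude = 3912.8 − 3390 = 522.84 km.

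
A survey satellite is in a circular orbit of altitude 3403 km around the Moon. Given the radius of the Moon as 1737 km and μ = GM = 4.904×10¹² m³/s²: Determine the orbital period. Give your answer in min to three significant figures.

r = 1737 + 3403 = 5140.0 km = 5.1400×10⁶ m.
Kepler's third law: T = 2π√(r³/μ) = 2π√((5.140×10⁶)³ / 4.904×10¹²).
r³/μ = 2.769×10⁷ s², so T = 2π × 5.262×10³ = 3.306×10⁴ s.
Converting: 3.306×10⁴ s ÷ 60.00 = 551.1 min.

T ≈ 551 min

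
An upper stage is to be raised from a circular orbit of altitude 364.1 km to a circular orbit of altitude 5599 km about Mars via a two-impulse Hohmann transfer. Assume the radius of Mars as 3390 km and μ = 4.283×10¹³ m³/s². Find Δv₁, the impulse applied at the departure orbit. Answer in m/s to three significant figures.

Δv ≈ 634 m/s

r₁ = 3390 + 364.1 = 3754.1 km = 3.7541×10⁶ m.
r₂ = 3390 + 5599 = 8989.0 km = 8.9890×10⁶ m.
Transfer ellipse a_t = (r₁ + r₂)/2 = 6.372×10⁶ m.
At r₁: circular v_c1 = √(μ/r₁) = 3378 m/s; transfer-periapsis v_p = √[μ(2/r₁ − 1/a_t)] = 4012 m/s.
Δv₁ = v_p − v_c1 = 634.2 m/s.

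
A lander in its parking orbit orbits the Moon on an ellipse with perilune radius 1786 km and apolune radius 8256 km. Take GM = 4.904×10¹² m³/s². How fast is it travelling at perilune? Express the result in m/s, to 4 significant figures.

v ≈ 2125 m/s

Semi-major axis a = (r_p + r_a)/2 = 5021.0 km = 5.021×10⁶ m.
Vis-viva: v² = μ(2/r − 1/a) = 4.904×10¹² × (1.120×10⁻⁶ − 1.992×10⁻⁷) = 4.515×10⁶ m²/s².
v = 2125 m/s.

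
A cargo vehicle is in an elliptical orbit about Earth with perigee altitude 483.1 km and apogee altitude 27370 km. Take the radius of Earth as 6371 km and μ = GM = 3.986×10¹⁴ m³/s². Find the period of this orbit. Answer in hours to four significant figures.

T ≈ 7.994 hours

r_p = 6371 + 483.1 = 6854.1 km = 6.8541×10⁶ m.
r_a = 6371 + 27370 = 33741 km = 3.3741×10⁷ m.
Semi-major axis a = (r_p + r_a)/2 = (6854.1 + 33741)/2 = 20298 km = 2.030×10⁷ m.
By Kepler's third law T = 2π√(a³/μ) = 2π × 4.580×10³ = 2.878×10⁴ s.
= 7.994 hours.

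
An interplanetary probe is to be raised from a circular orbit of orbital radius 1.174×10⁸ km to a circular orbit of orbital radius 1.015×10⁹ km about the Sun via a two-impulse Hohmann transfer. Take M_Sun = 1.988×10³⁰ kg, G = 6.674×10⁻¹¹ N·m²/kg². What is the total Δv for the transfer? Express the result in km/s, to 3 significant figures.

μ = GM = 6.674×10⁻¹¹ × 1.988×10³⁰ = 1.327×10²⁰ m³/s².
r₁ = 1.174×10⁸ km = 1.174×10¹¹ m.
r₂ = 1.015×10⁹ km = 1.015×10¹² m.
Transfer ellipse a_t = (r₁ + r₂)/2 = 5.662×10¹¹ m.
At r₁: circular v_c1 = √(μ/r₁) = 33620 m/s; transfer-perihelion v_p = √[μ(2/r₁ − 1/a_t)] = 45010 m/s.
Δv₁ = v_p − v_c1 = 11390 m/s.
At r₂: circular v_c2 = √(μ/r₂) = 11430 m/s; transfer-aphelion v_a = √[μ(2/r₂ − 1/a_t)] = 5206 m/s.
Δv₂ = v_c2 − v_a = 6227 m/s.
Total Δv = Δv₁ + Δv₂ = 17620 m/s = 17.62 km/s.

Δv_total ≈ 17.6 km/s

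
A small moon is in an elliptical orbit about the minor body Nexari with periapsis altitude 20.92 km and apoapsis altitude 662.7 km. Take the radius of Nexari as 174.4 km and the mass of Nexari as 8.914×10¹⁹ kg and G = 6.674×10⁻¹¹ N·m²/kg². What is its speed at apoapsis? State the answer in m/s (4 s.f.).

v ≈ 51.86 m/s

μ = GM = 6.674×10⁻¹¹ × 8.914×10¹⁹ = 5.949×10⁹ m³/s².
r_p = 174.4 + 20.92 = 195.32 km = 1.9532×10⁵ m.
r_a = 174.4 + 662.7 = 837.10 km = 8.3710×10⁵ m.
Semi-major axis a = (r_p + r_a)/2 = 516.21 km = 5.162×10⁵ m.
Vis-viva: v² = μ(2/r − 1/a) = 5.949×10⁹ × (2.389×10⁻⁶ − 1.937×10⁻⁶) = 2.689×10³ m²/s².
v = 51.86 m/s.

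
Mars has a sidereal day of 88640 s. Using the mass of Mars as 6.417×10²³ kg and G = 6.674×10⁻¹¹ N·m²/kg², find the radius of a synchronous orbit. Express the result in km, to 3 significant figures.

r_sync ≈ 20400 km

μ = GM = 6.674×10⁻¹¹ × 6.417×10²³ = 4.283×10¹³ m³/s².
A synchronous orbit has period T, so by Kepler's third law a = (μT²/4π²)^(1/3).
μT²/4π² = 4.283×10¹³ × (8.864×10⁴)² / 39.48 = 8.524×10²¹ m³.
a = 2.043×10⁷ m = 20427 km.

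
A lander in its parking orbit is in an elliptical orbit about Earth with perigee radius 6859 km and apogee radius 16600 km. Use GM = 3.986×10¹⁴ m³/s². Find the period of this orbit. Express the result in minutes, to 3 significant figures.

Semi-major axis a = (r_p + r_a)/2 = (6859.0 + 16600)/2 = 11730 km = 1.173×10⁷ m.
By Kepler's third law T = 2π√(a³/μ) = 2π × 2.012×10³ = 1.264×10⁴ s.
= 210.7 minutes.

T ≈ 211 minutes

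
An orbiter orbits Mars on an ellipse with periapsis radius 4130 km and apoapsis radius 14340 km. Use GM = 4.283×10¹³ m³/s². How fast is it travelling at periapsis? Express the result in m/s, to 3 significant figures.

Semi-major axis a = (r_p + r_a)/2 = 9235.0 km = 9.235×10⁶ m.
Vis-viva: v² = μ(2/r − 1/a) = 4.283×10¹³ × (4.843×10⁻⁷ − 1.083×10⁻⁷) = 1.610×10⁷ m²/s².
v = 4013 m/s.

v ≈ 4010 m/s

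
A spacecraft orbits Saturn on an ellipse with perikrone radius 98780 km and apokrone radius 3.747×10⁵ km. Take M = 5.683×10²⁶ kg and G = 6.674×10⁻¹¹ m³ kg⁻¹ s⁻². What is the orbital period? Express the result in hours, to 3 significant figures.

μ = GM = 6.674×10⁻¹¹ × 5.683×10²⁶ = 3.793×10¹⁶ m³/s².
Semi-major axis a = (r_p + r_a)/2 = (98780 + 3.7470×10⁵)/2 = 2.3674×10⁵ km = 2.367×10⁸ m.
By Kepler's third law T = 2π√(a³/μ) = 2π × 1.870×10⁴ = 1.175×10⁵ s.
= 32.64 hours.

T ≈ 32.6 hours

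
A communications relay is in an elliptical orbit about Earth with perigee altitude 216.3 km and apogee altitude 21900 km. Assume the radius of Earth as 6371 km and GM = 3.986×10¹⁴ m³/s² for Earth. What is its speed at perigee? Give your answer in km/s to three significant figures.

v ≈ 9.91 km/s

r_p = 6371 + 216.3 = 6587.3 km = 6.5873×10⁶ m.
r_a = 6371 + 21900 = 28271 km = 2.8271×10⁷ m.
Semi-major axis a = (r_p + r_a)/2 = 17429 km = 1.743×10⁷ m.
Vis-viva: v² = μ(2/r − 1/a) = 3.986×10¹⁴ × (3.036×10⁻⁷ − 5.738×10⁻⁸) = 9.815×10⁷ m²/s².
v = 9907 m/s = 9.907 km/s.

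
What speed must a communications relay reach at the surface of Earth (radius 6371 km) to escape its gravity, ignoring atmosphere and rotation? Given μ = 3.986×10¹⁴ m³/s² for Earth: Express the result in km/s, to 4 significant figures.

r = R = 6.371×10⁶ m.
Escape speed v_esc = √(2μ/r) = √(2 × 3.986×10¹⁴ / 6.371×10⁶) = √(1.251×10⁸) = 11190 m/s.
= 11.19 km/s.

v_esc ≈ 11.19 km/s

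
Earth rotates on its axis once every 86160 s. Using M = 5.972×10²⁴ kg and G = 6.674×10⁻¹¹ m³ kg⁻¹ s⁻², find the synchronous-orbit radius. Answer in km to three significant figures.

r_sync ≈ 42200 km

μ = GM = 6.674×10⁻¹¹ × 5.972×10²⁴ = 3.986×10¹⁴ m³/s².
A synchronous orbit has period T, so by Kepler's third law a = (μT²/4π²)^(1/3).
μT²/4π² = 3.986×10¹⁴ × (8.616×10⁴)² / 39.48 = 7.495×10²² m³.
a = 4.216×10⁷ m = 42162 km.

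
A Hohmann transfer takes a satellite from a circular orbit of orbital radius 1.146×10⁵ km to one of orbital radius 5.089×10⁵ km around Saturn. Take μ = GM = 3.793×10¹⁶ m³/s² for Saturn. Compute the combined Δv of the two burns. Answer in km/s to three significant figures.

r₁ = 1.146×10⁵ km = 1.146×10⁸ m.
r₂ = 5.089×10⁵ km = 5.089×10⁸ m.
Transfer ellipse a_t = (r₁ + r₂)/2 = 3.118×10⁸ m.
At r₁: circular v_c1 = √(μ/r₁) = 18190 m/s; transfer-perikrone v_p = √[μ(2/r₁ − 1/a_t)] = 23240 m/s.
Δv₁ = v_p − v_c1 = 5051 m/s.
At r₂: circular v_c2 = √(μ/r₂) = 8633 m/s; transfer-apokrone v_a = √[μ(2/r₂ − 1/a_t)] = 5234 m/s.
Δv₂ = v_c2 − v_a = 3399 m/s.
Total Δv = Δv₁ + Δv₂ = 8450 m/s = 8.450 km/s.

Δv_total ≈ 8.45 km/s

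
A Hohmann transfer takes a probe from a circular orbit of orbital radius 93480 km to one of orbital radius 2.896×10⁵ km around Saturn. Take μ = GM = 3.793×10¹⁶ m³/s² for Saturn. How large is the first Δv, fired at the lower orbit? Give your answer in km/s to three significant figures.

Δv ≈ 4.63 km/s

r₁ = 93480 km = 9.348×10⁷ m.
r₂ = 2.896×10⁵ km = 2.896×10⁸ m.
Transfer ellipse a_t = (r₁ + r₂)/2 = 1.915×10⁸ m.
At r₁: circular v_c1 = √(μ/r₁) = 20140 m/s; transfer-perikrone v_p = √[μ(2/r₁ − 1/a_t)] = 24770 m/s.
Δv₁ = v_p − v_c1 = 4625 m/s.
= 4.625 km/s.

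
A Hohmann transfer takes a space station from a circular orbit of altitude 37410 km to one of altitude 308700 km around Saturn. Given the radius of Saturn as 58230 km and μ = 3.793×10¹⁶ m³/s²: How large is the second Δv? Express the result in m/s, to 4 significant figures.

r₁ = 58230 + 37410 = 95640 km = 9.5640×10⁷ m.
r₂ = 58230 + 308700 = 366930 km = 3.6693×10⁸ m.
Transfer ellipse a_t = (r₁ + r₂)/2 = 2.313×10⁸ m.
At r₁: circular v_c1 = √(μ/r₁) = 19910 m/s; transfer-perikrone v_p = √[μ(2/r₁ − 1/a_t)] = 25080 m/s.
At r₂: circular v_c2 = √(μ/r₂) = 10170 m/s; transfer-apokrone v_a = √[μ(2/r₂ − 1/a_t)] = 6538 m/s.
Δv₂ = v_c2 − v_a = 3629 m/s.

Δv ≈ 3629 m/s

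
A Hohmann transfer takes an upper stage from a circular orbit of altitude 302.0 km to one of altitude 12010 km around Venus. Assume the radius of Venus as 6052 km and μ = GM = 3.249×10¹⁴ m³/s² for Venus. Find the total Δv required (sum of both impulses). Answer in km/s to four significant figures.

r₁ = 6052 + 302.0 = 6354.0 km = 6.3540×10⁶ m.
r₂ = 6052 + 12010 = 18062 km = 1.8062×10⁷ m.
Transfer ellipse a_t = (r₁ + r₂)/2 = 1.221×10⁷ m.
At r₁: circular v_c1 = √(μ/r₁) = 7151 m/s; transfer-periapsis v_p = √[μ(2/r₁ − 1/a_t)] = 8698 m/s.
Δv₁ = v_p − v_c1 = 1547 m/s.
At r₂: circular v_c2 = √(μ/r₂) = 4241 m/s; transfer-apoapsis v_a = √[μ(2/r₂ − 1/a_t)] = 3060 m/s.
Δv₂ = v_c2 − v_a = 1181 m/s.
Total Δv = Δv₁ + Δv₂ = 2729 m/s = 2.729 km/s.

Δv_total ≈ 2.729 km/s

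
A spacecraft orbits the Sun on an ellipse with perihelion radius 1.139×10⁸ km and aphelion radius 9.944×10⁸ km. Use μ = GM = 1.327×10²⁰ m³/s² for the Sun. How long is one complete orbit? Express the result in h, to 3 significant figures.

T ≈ 62500 h

Semi-major axis a = (r_p + r_a)/2 = (1.1390×10⁸ + 9.9440×10⁸)/2 = 5.5415×10⁸ km = 5.542×10¹¹ m.
By Kepler's third law T = 2π√(a³/μ) = 2π × 3.581×10⁷ = 2.250×10⁸ s.
= 62500 h.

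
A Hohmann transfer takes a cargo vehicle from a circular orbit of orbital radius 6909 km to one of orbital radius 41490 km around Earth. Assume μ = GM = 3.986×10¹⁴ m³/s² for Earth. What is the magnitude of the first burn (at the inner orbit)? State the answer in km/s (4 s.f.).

r₁ = 6909 km = 6.909×10⁶ m.
r₂ = 41490 km = 4.149×10⁷ m.
Transfer ellipse a_t = (r₁ + r₂)/2 = 2.420×10⁷ m.
At r₁: circular v_c1 = √(μ/r₁) = 7596 m/s; transfer-perigee v_p = √[μ(2/r₁ − 1/a_t)] = 9946 m/s.
Δv₁ = v_p − v_c1 = 2350 m/s.
= 2.350 km/s.

Δv ≈ 2.350 km/s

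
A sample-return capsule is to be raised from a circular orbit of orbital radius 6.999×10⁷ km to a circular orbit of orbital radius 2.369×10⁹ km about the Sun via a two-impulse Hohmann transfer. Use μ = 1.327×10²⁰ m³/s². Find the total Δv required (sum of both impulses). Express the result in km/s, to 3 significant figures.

Δv_total ≈ 22.8 km/s

r₁ = 6.999×10⁷ km = 6.999×10¹⁰ m.
r₂ = 2.369×10⁹ km = 2.369×10¹² m.
Transfer ellipse a_t = (r₁ + r₂)/2 = 1.219×10¹² m.
At r₁: circular v_c1 = √(μ/r₁) = 43540 m/s; transfer-perihelion v_p = √[μ(2/r₁ − 1/a_t)] = 60690 m/s.
Δv₁ = v_p − v_c1 = 17150 m/s.
At r₂: circular v_c2 = √(μ/r₂) = 7484 m/s; transfer-aphelion v_a = √[μ(2/r₂ − 1/a_t)] = 1793 m/s.
Δv₂ = v_c2 − v_a = 5691 m/s.
Total Δv = Δv₁ + Δv₂ = 22840 m/s = 22.84 km/s.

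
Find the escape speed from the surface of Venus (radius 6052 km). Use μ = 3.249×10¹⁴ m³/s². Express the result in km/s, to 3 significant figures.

v_esc ≈ 10.4 km/s

r = R = 6.052×10⁶ m.
Escape speed v_esc = √(2μ/r) = √(2 × 3.249×10¹⁴ / 6.052×10⁶) = √(1.074×10⁸) = 10360 m/s.
= 10.36 km/s.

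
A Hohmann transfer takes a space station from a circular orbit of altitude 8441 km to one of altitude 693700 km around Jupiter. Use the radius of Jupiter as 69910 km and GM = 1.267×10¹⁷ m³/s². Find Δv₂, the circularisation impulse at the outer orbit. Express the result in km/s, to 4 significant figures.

r₁ = 69910 + 8441 = 78351 km = 7.8351×10⁷ m.
r₂ = 69910 + 693700 = 763610 km = 7.6361×10⁸ m.
Transfer ellipse a_t = (r₁ + r₂)/2 = 4.210×10⁸ m.
At r₁: circular v_c1 = √(μ/r₁) = 40210 m/s; transfer-perijove v_p = √[μ(2/r₁ − 1/a_t)] = 54160 m/s.
At r₂: circular v_c2 = √(μ/r₂) = 12880 m/s; transfer-apojove v_a = √[μ(2/r₂ − 1/a_t)] = 5557 m/s.
Δv₂ = v_c2 − v_a = 7324 m/s.
= 7.324 km/s.

Δv ≈ 7.324 km/s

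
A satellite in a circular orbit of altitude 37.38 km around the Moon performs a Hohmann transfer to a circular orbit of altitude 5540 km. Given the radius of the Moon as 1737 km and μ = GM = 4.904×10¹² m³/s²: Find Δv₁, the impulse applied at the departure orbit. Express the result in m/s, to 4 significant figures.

r₁ = 1737 + 37.38 = 1774.4 km = 1.7744×10⁶ m.
r₂ = 1737 + 5540 = 7277.0 km = 7.2770×10⁶ m.
Transfer ellipse a_t = (r₁ + r₂)/2 = 4.526×10⁶ m.
At r₁: circular v_c1 = √(μ/r₁) = 1662 m/s; transfer-perilune v_p = √[μ(2/r₁ − 1/a_t)] = 2108 m/s.
Δv₁ = v_p − v_c1 = 445.6 m/s.

Δv ≈ 445.6 m/s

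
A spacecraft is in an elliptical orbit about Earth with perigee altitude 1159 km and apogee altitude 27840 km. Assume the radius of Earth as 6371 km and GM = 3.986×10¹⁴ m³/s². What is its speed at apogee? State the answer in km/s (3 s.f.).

v ≈ 2.05 km/s

r_p = 6371 + 1159 = 7530.0 km = 7.5300×10⁶ m.
r_a = 6371 + 27840 = 34211 km = 3.4211×10⁷ m.
Semi-major axis a = (r_p + r_a)/2 = 20870 km = 2.087×10⁷ m.
Vis-viva: v² = μ(2/r − 1/a) = 3.986×10¹⁴ × (5.846×10⁻⁸ − 4.791×10⁻⁸) = 4.204×10⁶ m²/s².
v = 2050 m/s = 2.050 km/s.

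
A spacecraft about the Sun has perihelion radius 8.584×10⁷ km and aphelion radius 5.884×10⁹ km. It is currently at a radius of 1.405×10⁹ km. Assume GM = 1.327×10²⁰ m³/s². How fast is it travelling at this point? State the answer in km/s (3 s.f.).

Semi-major axis a = (r_p + r_a)/2 = 2.9849×10⁹ km = 2.985×10¹² m.
Vis-viva: v² = μ(2/r − 1/a) = 1.327×10²⁰ × (1.423×10⁻¹² − 3.350×10⁻¹³) = 1.444×10⁸ m²/s².
v = 12020 m/s = 12.02 km/s.

v ≈ 12.0 km/s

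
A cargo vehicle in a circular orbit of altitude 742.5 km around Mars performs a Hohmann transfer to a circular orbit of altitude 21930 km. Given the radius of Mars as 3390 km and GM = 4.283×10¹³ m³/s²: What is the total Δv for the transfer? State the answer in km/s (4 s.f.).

Δv_total ≈ 1.614 km/s

r₁ = 3390 + 742.5 = 4132.5 km = 4.1325×10⁶ m.
r₂ = 3390 + 21930 = 25320 km = 2.5320×10⁷ m.
Transfer ellipse a_t = (r₁ + r₂)/2 = 1.473×10⁷ m.
At r₁: circular v_c1 = √(μ/r₁) = 3219 m/s; transfer-periapsis v_p = √[μ(2/r₁ − 1/a_t)] = 4221 m/s.
Δv₁ = v_p − v_c1 = 1002 m/s.
At r₂: circular v_c2 = √(μ/r₂) = 1301 m/s; transfer-apoapsis v_a = √[μ(2/r₂ − 1/a_t)] = 689.0 m/s.
Δv₂ = v_c2 − v_a = 611.6 m/s.
Total Δv = Δv₁ + Δv₂ = 1614 m/s = 1.614 km/s.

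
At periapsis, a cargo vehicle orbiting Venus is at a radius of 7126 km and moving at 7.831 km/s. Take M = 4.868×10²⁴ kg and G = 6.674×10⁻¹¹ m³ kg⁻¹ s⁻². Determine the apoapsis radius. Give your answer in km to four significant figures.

apoapsis radius ≈ 14630 km

μ = GM = 6.674×10⁻¹¹ × 4.868×10²⁴ = 3.249×10¹⁴ m³/s².
r_p = 7.126×10⁶ m.
Specific energy ε = v²/2 − μ/r = -1.493×10⁷ J/kg, so a = −μ/(2ε) = 1.088×10⁷ m.
The apsides satisfy r_p + r_a = 2a, so the apoapsis radius is 2a − r_p = 1.463×10⁷ m = 14635 km.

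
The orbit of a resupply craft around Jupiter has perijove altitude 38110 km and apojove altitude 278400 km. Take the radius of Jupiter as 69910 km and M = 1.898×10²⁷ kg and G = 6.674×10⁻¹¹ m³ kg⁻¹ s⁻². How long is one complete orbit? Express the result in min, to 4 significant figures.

μ = GM = 6.674×10⁻¹¹ × 1.898×10²⁷ = 1.267×10¹⁷ m³/s².
r_p = 69910 + 38110 = 108020 km = 1.0802×10⁸ m.
r_a = 69910 + 278400 = 348310 km = 3.4831×10⁸ m.
Semi-major axis a = (r_p + r_a)/2 = (1.0802×10⁵ + 3.4831×10⁵)/2 = 2.2816×10⁵ km = 2.282×10⁸ m.
By Kepler's third law T = 2π√(a³/μ) = 2π × 9.683×10³ = 6.084×10⁴ s.
= 1014 min.

T ≈ 1014 min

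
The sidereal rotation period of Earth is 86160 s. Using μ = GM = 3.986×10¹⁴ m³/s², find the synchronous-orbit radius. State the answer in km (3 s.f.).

r_sync ≈ 42200 km

A synchronous orbit has period T, so by Kepler's third law a = (μT²/4π²)^(1/3).
μT²/4π² = 3.986×10¹⁴ × (8.616×10⁴)² / 39.48 = 7.495×10²² m³.
a = 4.216×10⁷ m = 42163 km.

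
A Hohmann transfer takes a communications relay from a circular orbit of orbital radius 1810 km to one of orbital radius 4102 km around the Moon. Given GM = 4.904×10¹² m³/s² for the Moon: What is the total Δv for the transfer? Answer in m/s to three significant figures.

Δv_total ≈ 531 m/s

r₁ = 1810 km = 1.810×10⁶ m.
r₂ = 4102 km = 4.102×10⁶ m.
Transfer ellipse a_t = (r₁ + r₂)/2 = 2.956×10⁶ m.
At r₁: circular v_c1 = √(μ/r₁) = 1646 m/s; transfer-perilune v_p = √[μ(2/r₁ − 1/a_t)] = 1939 m/s.
Δv₁ = v_p − v_c1 = 293.0 m/s.
At r₂: circular v_c2 = √(μ/r₂) = 1093 m/s; transfer-apolune v_a = √[μ(2/r₂ − 1/a_t)] = 855.6 m/s.
Δv₂ = v_c2 − v_a = 237.8 m/s.
Total Δv = Δv₁ + Δv₂ = 530.8 m/s.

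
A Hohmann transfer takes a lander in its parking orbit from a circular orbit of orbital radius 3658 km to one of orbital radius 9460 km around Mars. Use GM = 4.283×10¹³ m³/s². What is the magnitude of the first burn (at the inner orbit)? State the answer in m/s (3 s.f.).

Δv ≈ 688 m/s

r₁ = 3658 km = 3.658×10⁶ m.
r₂ = 9460 km = 9.460×10⁶ m.
Transfer ellipse a_t = (r₁ + r₂)/2 = 6.559×10⁶ m.
At r₁: circular v_c1 = √(μ/r₁) = 3422 m/s; transfer-periapsis v_p = √[μ(2/r₁ − 1/a_t)] = 4109 m/s.
Δv₁ = v_p − v_c1 = 687.6 m/s.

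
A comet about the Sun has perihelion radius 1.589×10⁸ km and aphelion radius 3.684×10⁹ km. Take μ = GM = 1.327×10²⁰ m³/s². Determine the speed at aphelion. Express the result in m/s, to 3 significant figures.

Semi-major axis a = (r_p + r_a)/2 = 1.9214×10⁹ km = 1.921×10¹² m.
Vis-viva: v² = μ(2/r − 1/a) = 1.327×10²⁰ × (5.429×10⁻¹³ − 5.204×10⁻¹³) = 2.979×10⁶ m²/s².
v = 1726 m/s.

v ≈ 1730 m/s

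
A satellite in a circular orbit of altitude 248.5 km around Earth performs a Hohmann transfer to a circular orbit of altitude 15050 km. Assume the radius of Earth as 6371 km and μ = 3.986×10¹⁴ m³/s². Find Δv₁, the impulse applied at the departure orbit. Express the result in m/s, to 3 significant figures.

r₁ = 6371 + 248.5 = 6619.5 km = 6.6195×10⁶ m.
r₂ = 6371 + 15050 = 21421 km = 2.1421×10⁷ m.
Transfer ellipse a_t = (r₁ + r₂)/2 = 1.402×10⁷ m.
At r₁: circular v_c1 = √(μ/r₁) = 7760 m/s; transfer-perigee v_p = √[μ(2/r₁ − 1/a_t)] = 9592 m/s.
Δv₁ = v_p − v_c1 = 1832 m/s.

Δv ≈ 1830 m/s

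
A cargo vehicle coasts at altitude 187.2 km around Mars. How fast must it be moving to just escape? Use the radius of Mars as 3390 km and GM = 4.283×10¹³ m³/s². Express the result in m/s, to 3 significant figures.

v_esc ≈ 4890 m/s

r = 3390 + 187.2 = 3577.2 km = 3.5772×10⁶ m.
Escape speed v_esc = √(2μ/r) = √(2 × 4.283×10¹³ / 3.577×10⁶) = √(2.395×10⁷) = 4893 m/s.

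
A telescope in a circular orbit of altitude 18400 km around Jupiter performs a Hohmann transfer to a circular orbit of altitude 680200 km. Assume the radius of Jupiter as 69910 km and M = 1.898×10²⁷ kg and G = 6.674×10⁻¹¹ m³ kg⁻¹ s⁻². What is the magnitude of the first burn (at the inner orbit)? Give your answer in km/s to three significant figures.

μ = GM = 6.674×10⁻¹¹ × 1.898×10²⁷ = 1.267×10¹⁷ m³/s².
r₁ = 69910 + 18400 = 88310 km = 8.8310×10⁷ m.
r₂ = 69910 + 680200 = 750110 km = 7.5011×10⁸ m.
Transfer ellipse a_t = (r₁ + r₂)/2 = 4.192×10⁸ m.
At r₁: circular v_c1 = √(μ/r₁) = 37870 m/s; transfer-perijove v_p = √[μ(2/r₁ − 1/a_t)] = 50660 m/s.
Δv₁ = v_p − v_c1 = 12790 m/s.
= 12.79 km/s.

Δv ≈ 12.8 km/s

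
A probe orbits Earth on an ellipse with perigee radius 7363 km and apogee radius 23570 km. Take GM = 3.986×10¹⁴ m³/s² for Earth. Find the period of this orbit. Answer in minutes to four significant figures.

T ≈ 319.0 minutes

Semi-major axis a = (r_p + r_a)/2 = (7363.0 + 23570)/2 = 15466 km = 1.547×10⁷ m.
By Kepler's third law T = 2π√(a³/μ) = 2π × 3.047×10³ = 1.914×10⁴ s.
= 319.0 minutes.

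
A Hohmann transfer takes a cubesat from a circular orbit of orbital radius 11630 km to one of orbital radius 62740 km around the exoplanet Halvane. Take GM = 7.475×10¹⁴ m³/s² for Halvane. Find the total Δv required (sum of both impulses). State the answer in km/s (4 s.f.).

Δv_total ≈ 3.918 km/s

r₁ = 11630 km = 1.163×10⁷ m.
r₂ = 62740 km = 6.274×10⁷ m.
Transfer ellipse a_t = (r₁ + r₂)/2 = 3.718×10⁷ m.
At r₁: circular v_c1 = √(μ/r₁) = 8017 m/s; transfer-periapsis v_p = √[μ(2/r₁ − 1/a_t)] = 10410 m/s.
Δv₁ = v_p − v_c1 = 2397 m/s.
At r₂: circular v_c2 = √(μ/r₂) = 3452 m/s; transfer-apoapsis v_a = √[μ(2/r₂ − 1/a_t)] = 1930 m/s.
Δv₂ = v_c2 − v_a = 1521 m/s.
Total Δv = Δv₁ + Δv₂ = 3918 m/s = 3.918 km/s.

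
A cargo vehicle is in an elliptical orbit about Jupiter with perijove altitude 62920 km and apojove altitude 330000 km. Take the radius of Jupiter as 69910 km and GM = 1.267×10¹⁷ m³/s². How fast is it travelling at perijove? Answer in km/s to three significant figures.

v ≈ 37.8 km/s

r_p = 69910 + 62920 = 132830 km = 1.3283×10⁸ m.
r_a = 69910 + 330000 = 399910 km = 3.9991×10⁸ m.
Semi-major axis a = (r_p + r_a)/2 = 2.6637×10⁵ km = 2.664×10⁸ m.
Vis-viva: v² = μ(2/r − 1/a) = 1.267×10¹⁷ × (1.506×10⁻⁸ − 3.754×10⁻⁹) = 1.432×10⁹ m²/s².
v = 37840 m/s = 37.84 km/s.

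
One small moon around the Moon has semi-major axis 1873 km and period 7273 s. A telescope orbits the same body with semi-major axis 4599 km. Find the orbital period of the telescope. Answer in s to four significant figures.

Kepler's third law: T² ∝ a³, so T₂ = T₁ (a₂/a₁)^(3/2).
a₂/a₁ = 2.455, (a₂/a₁)^(3/2) = 3.848.
T₂ = 7273 × 3.848 = 27980 s.

T₂ ≈ 27980 s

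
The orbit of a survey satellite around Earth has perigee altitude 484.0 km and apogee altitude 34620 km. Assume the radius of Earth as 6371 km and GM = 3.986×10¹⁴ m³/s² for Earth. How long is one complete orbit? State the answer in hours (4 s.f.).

r_p = 6371 + 484.0 = 6855.0 km = 6.8550×10⁶ m.
r_a = 6371 + 34620 = 40991 km = 4.0991×10⁷ m.
Semi-major axis a = (r_p + r_a)/2 = (6855.0 + 40991)/2 = 23923 km = 2.392×10⁷ m.
By Kepler's third law T = 2π√(a³/μ) = 2π × 5.861×10³ = 3.682×10⁴ s.
= 10.23 hours.

T ≈ 10.23 hours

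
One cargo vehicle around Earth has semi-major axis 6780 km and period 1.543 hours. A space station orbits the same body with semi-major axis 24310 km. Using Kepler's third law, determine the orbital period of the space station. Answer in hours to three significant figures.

Kepler's third law: T² ∝ a³, so T₂ = T₁ (a₂/a₁)^(3/2).
a₂/a₁ = 3.586, (a₂/a₁)^(3/2) = 6.789.
T₂ = 1.543 × 6.789 = 10.48 hours.

T₂ ≈ 10.5 hours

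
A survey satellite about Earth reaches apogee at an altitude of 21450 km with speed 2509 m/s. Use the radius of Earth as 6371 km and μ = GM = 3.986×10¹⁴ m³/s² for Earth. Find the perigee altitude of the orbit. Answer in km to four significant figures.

perigee altitude ≈ 1462 km

r_a = 6371 + 21450 = 27821 km = 2.782×10⁷ m.
Specific energy ε = v²/2 − μ/r = -1.118×10⁷ J/kg, so a = −μ/(2ε) = 1.783×10⁷ m.
The apsides satisfy r_p + r_a = 2a, so the perigee radius is 2a − r_a = 7.833×10⁶ m = 7832.7 km.
Perigee altitude = 7832.7 − 6371 = 1461.7 km.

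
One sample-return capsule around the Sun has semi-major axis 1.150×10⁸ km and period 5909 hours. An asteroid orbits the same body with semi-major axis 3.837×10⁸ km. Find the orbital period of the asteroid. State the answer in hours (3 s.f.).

T₂ ≈ 36000 hours

Kepler's third law: T² ∝ a³, so T₂ = T₁ (a₂/a₁)^(3/2).
a₂/a₁ = 3.337, (a₂/a₁)^(3/2) = 6.095.
T₂ = 5909 × 6.095 = 36010 hours.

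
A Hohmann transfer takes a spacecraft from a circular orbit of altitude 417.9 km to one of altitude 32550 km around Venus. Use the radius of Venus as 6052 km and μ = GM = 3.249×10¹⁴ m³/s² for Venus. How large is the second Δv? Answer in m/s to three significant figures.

r₁ = 6052 + 417.9 = 6469.9 km = 6.4699×10⁶ m.
r₂ = 6052 + 32550 = 38602 km = 3.8602×10⁷ m.
Transfer ellipse a_t = (r₁ + r₂)/2 = 2.254×10⁷ m.
At r₁: circular v_c1 = √(μ/r₁) = 7086 m/s; transfer-periapsis v_p = √[μ(2/r₁ − 1/a_t)] = 9275 m/s.
At r₂: circular v_c2 = √(μ/r₂) = 2901 m/s; transfer-apoapsis v_a = √[μ(2/r₂ − 1/a_t)] = 1554 m/s.
Δv₂ = v_c2 − v_a = 1347 m/s.

Δv ≈ 1350 m/s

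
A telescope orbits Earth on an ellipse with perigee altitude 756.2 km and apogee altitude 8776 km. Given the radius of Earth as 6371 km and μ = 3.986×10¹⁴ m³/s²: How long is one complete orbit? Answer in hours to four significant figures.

r_p = 6371 + 756.2 = 7127.2 km = 7.1272×10⁶ m.
r_a = 6371 + 8776 = 15147 km = 1.5147×10⁷ m.
Semi-major axis a = (r_p + r_a)/2 = (7127.2 + 15147)/2 = 11137 km = 1.114×10⁷ m.
By Kepler's third law T = 2π√(a³/μ) = 2π × 1.862×10³ = 1.170×10⁴ s.
= 3.249 hours.

T ≈ 3.249 hours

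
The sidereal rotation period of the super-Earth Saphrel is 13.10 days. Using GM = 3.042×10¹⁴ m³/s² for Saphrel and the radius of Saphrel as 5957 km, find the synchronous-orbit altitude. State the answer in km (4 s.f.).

h_sync ≈ 2.086×10⁵ km

T = 13.10 days = 1.132×10⁶ s.
A synchronous orbit has period T, so by Kepler's third law a = (μT²/4π²)^(1/3).
μT²/4π² = 3.042×10¹⁴ × (1.132×10⁶)² / 39.48 = 9.871×10²⁴ m³.
a = 2.145×10⁸ m = 2.1451×10⁵ km.
Altitude h = a − R = 2.1451×10⁵ − 5957 = 2.0856×10⁵ km.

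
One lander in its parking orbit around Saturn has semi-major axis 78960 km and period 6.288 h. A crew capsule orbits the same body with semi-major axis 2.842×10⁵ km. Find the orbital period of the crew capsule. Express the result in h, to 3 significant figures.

T₂ ≈ 42.9 h

Kepler's third law: T² ∝ a³, so T₂ = T₁ (a₂/a₁)^(3/2).
a₂/a₁ = 3.599, (a₂/a₁)^(3/2) = 6.829.
T₂ = 6.288 × 6.829 = 42.94 h.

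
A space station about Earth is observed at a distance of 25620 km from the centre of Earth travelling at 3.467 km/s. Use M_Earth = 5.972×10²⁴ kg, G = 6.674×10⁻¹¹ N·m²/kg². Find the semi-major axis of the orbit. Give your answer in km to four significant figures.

a ≈ 20870 km

μ = GM = 6.674×10⁻¹¹ × 5.972×10²⁴ = 3.986×10¹⁴ m³/s².
r = 2.562×10⁷ m.
Vis-viva rearranged: 1/a = 2/r − v²/μ = 7.806×10⁻⁸ − 3.016×10⁻⁸ = 4.791×10⁻⁸ m⁻¹.
a = 2.087×10⁷ m = 20874 km.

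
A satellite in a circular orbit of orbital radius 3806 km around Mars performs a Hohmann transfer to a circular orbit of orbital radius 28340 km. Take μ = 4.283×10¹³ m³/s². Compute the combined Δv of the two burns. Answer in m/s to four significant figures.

r₁ = 3806 km = 3.806×10⁶ m.
r₂ = 28340 km = 2.834×10⁷ m.
Transfer ellipse a_t = (r₁ + r₂)/2 = 1.607×10⁷ m.
At r₁: circular v_c1 = √(μ/r₁) = 3355 m/s; transfer-periapsis v_p = √[μ(2/r₁ − 1/a_t)] = 4454 m/s.
Δv₁ = v_p − v_c1 = 1100 m/s.
At r₂: circular v_c2 = √(μ/r₂) = 1229 m/s; transfer-apoapsis v_a = √[μ(2/r₂ − 1/a_t)] = 598.2 m/s.
Δv₂ = v_c2 − v_a = 631.1 m/s.
Total Δv = Δv₁ + Δv₂ = 1731 m/s.

Δv_total ≈ 1731 m/s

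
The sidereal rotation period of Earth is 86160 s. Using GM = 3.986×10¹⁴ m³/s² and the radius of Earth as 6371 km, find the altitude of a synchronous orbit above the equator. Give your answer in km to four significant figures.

A synchronous orbit has period T, so by Kepler's third law a = (μT²/4π²)^(1/3).
μT²/4π² = 3.986×10¹⁴ × (8.616×10⁴)² / 39.48 = 7.495×10²² m³.
a = 4.216×10⁷ m = 42163 km.
Altitude h = a − R = 42163 − 6371 = 35792 km.

h_sync ≈ 35790 km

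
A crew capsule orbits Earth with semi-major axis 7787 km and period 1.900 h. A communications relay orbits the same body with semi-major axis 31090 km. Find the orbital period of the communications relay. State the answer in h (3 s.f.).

Kepler's third law: T² ∝ a³, so T₂ = T₁ (a₂/a₁)^(3/2).
a₂/a₁ = 3.993, (a₂/a₁)^(3/2) = 7.978.
T₂ = 1.900 × 7.978 = 15.16 h.

T₂ ≈ 15.2 h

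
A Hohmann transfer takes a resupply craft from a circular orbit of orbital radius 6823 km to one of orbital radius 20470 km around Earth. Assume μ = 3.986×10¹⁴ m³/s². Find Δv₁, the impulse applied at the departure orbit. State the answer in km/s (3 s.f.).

r₁ = 6823 km = 6.823×10⁶ m.
r₂ = 20470 km = 2.047×10⁷ m.
Transfer ellipse a_t = (r₁ + r₂)/2 = 1.365×10⁷ m.
At r₁: circular v_c1 = √(μ/r₁) = 7643 m/s; transfer-perigee v_p = √[μ(2/r₁ − 1/a_t)] = 9361 m/s.
Δv₁ = v_p − v_c1 = 1718 m/s.
= 1.718 km/s.

Δv ≈ 1.72 km/s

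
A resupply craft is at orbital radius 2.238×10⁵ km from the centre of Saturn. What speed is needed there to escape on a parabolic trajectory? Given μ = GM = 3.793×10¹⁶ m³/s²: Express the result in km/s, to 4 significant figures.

v_esc ≈ 18.41 km/s

r = 2.238×10⁵ km = 2.238×10⁸ m.
Escape speed v_esc = √(2μ/r) = √(2 × 3.793×10¹⁶ / 2.238×10⁸) = √(3.390×10⁸) = 18410 m/s.
= 18.41 km/s.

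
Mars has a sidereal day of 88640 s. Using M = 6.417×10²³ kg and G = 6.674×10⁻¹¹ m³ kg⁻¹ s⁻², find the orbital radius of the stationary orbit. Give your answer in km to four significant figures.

μ = GM = 6.674×10⁻¹¹ × 6.417×10²³ = 4.283×10¹³ m³/s².
A synchronous orbit has period T, so by Kepler's third law a = (μT²/4π²)^(1/3).
μT²/4π² = 4.283×10¹³ × (8.864×10⁴)² / 39.48 = 8.524×10²¹ m³.
a = 2.043×10⁷ m = 20427 km.

r_sync ≈ 20430 km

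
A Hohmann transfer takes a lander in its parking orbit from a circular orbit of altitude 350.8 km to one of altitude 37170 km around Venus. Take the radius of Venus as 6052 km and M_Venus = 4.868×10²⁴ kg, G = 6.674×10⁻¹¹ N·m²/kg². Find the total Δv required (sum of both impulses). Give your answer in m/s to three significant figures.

Δv_total ≈ 3630 m/s

μ = GM = 6.674×10⁻¹¹ × 4.868×10²⁴ = 3.249×10¹⁴ m³/s².
r₁ = 6052 + 350.8 = 6402.8 km = 6.4028×10⁶ m.
r₂ = 6052 + 37170 = 43222 km = 4.3222×10⁷ m.
Transfer ellipse a_t = (r₁ + r₂)/2 = 2.481×10⁷ m.
At r₁: circular v_c1 = √(μ/r₁) = 7123 m/s; transfer-periapsis v_p = √[μ(2/r₁ − 1/a_t)] = 9402 m/s.
Δv₁ = v_p − v_c1 = 2278 m/s.
At r₂: circular v_c2 = √(μ/r₂) = 2742 m/s; transfer-apoapsis v_a = √[μ(2/r₂ − 1/a_t)] = 1393 m/s.
Δv₂ = v_c2 − v_a = 1349 m/s.
Total Δv = Δv₁ + Δv₂ = 3627 m/s.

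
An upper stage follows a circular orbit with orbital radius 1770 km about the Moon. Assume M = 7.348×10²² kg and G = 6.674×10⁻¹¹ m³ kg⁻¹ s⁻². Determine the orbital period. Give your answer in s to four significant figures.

μ = GM = 6.674×10⁻¹¹ × 7.348×10²² = 4.904×10¹² m³/s².
r = 1770 km = 1.770×10⁶ m.
Kepler's third law: T = 2π√(r³/μ) = 2π√((1.770×10⁶)³ / 4.904×10¹²).
r³/μ = 1.131×10⁶ s², so T = 2π × 1.063×10³ = 6.681×10³ s.

T ≈ 6681 s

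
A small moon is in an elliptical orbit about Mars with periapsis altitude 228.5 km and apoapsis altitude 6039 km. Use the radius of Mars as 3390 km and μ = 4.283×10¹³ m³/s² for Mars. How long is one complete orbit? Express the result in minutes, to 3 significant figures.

r_p = 3390 + 228.5 = 3618.5 km = 3.6185×10⁶ m.
r_a = 3390 + 6039 = 9429.0 km = 9.4290×10⁶ m.
Semi-major axis a = (r_p + r_a)/2 = (3618.5 + 9429.0)/2 = 6523.8 km = 6.524×10⁶ m.
By Kepler's third law T = 2π√(a³/μ) = 2π × 2.546×10³ = 1.600×10⁴ s.
= 266.6 minutes.

T ≈ 267 minutes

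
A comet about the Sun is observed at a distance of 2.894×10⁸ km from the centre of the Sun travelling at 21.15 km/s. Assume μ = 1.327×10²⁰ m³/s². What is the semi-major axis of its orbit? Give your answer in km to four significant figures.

a ≈ 2.825×10⁸ km

r = 2.894×10¹¹ m.
Specific orbital energy ε = v²/2 − μ/r = (21150)²/2 − 1.327×10²⁰/2.894×10¹¹ = -2.349×10⁸ J/kg.
Since ε = −μ/(2a), a = −μ/(2ε) = 2.825×10¹¹ m = 2.8249×10⁸ km.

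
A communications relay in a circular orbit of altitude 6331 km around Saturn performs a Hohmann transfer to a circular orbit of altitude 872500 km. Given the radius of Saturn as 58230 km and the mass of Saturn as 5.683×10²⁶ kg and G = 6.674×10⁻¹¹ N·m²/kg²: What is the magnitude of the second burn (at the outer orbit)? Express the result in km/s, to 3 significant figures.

Δv ≈ 4.08 km/s

μ = GM = 6.674×10⁻¹¹ × 5.683×10²⁶ = 3.793×10¹⁶ m³/s².
r₁ = 58230 + 6331 = 64561 km = 6.4561×10⁷ m.
r₂ = 58230 + 872500 = 930730 km = 9.3073×10⁸ m.
Transfer ellipse a_t = (r₁ + r₂)/2 = 4.976×10⁸ m.
At r₁: circular v_c1 = √(μ/r₁) = 24240 m/s; transfer-perikrone v_p = √[μ(2/r₁ − 1/a_t)] = 33150 m/s.
At r₂: circular v_c2 = √(μ/r₂) = 6384 m/s; transfer-apokrone v_a = √[μ(2/r₂ − 1/a_t)] = 2299 m/s.
Δv₂ = v_c2 − v_a = 4084 m/s.
= 4.084 km/s.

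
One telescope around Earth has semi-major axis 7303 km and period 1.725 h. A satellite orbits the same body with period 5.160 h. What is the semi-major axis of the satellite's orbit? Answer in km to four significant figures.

a₂ ≈ 15160 km

Kepler's third law: a³ ∝ T², so a₂ = a₁ (T₂/T₁)^(2/3).
T₂/T₁ = 2.991, (T₂/T₁)^(2/3) = 2.076.
a₂ = 7303 × 2.076 = 15160 km.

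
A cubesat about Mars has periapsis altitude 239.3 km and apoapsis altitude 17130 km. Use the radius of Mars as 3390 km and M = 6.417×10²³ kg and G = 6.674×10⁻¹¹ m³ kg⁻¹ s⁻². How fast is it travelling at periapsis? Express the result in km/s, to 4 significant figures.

v ≈ 4.478 km/s

μ = GM = 6.674×10⁻¹¹ × 6.417×10²³ = 4.283×10¹³ m³/s².
r_p = 3390 + 239.3 = 3629.3 km = 3.6293×10⁶ m.
r_a = 3390 + 17130 = 20520 km = 2.0520×10⁷ m.
Semi-major axis a = (r_p + r_a)/2 = 12075 km = 1.207×10⁷ m.
Vis-viva: v² = μ(2/r − 1/a) = 4.283×10¹³ × (5.511×10⁻⁷ − 8.282×10⁻⁸) = 2.005×10⁷ m²/s².
v = 4478 m/s = 4.478 km/s.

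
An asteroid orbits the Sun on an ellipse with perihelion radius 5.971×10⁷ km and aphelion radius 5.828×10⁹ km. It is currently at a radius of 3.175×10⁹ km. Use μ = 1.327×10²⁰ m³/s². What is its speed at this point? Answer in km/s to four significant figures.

v ≈ 6.206 km/s

Semi-major axis a = (r_p + r_a)/2 = 2.9439×10⁹ km = 2.944×10¹² m.
Vis-viva: v² = μ(2/r − 1/a) = 1.327×10²⁰ × (6.299×10⁻¹³ − 3.397×10⁻¹³) = 3.851×10⁷ m²/s².
v = 6206 m/s = 6.206 km/s.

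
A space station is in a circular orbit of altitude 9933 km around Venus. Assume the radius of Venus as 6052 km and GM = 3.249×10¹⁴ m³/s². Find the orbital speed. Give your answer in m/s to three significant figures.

r = 6052 + 9933 = 15985 km = 1.5985×10⁷ m.
For a circular orbit v = √(μ/r) = √(3.249×10¹⁴ / 1.598×10⁷) = √(2.033×10⁷) = 4508 m/s.

v ≈ 4510 m/s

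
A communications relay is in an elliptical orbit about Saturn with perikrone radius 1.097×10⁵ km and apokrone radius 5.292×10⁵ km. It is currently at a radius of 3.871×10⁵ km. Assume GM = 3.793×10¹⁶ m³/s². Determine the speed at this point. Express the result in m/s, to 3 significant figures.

v ≈ 8790 m/s

Semi-major axis a = (r_p + r_a)/2 = 3.1945×10⁵ km = 3.194×10⁸ m.
Vis-viva: v² = μ(2/r − 1/a) = 3.793×10¹⁶ × (5.167×10⁻⁹ − 3.130×10⁻⁹) = 7.723×10⁷ m²/s².
v = 8788 m/s.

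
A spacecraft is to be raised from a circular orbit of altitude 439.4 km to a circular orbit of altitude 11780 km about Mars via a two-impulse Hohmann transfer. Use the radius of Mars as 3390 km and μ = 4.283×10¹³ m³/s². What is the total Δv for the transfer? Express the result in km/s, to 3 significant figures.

r₁ = 3390 + 439.4 = 3829.4 km = 3.8294×10⁶ m.
r₂ = 3390 + 11780 = 15170 km = 1.5170×10⁷ m.
Transfer ellipse a_t = (r₁ + r₂)/2 = 9.500×10⁶ m.
At r₁: circular v_c1 = √(μ/r₁) = 3344 m/s; transfer-periapsis v_p = √[μ(2/r₁ − 1/a_t)] = 4226 m/s.
Δv₁ = v_p − v_c1 = 881.8 m/s.
At r₂: circular v_c2 = √(μ/r₂) = 1680 m/s; transfer-apoapsis v_a = √[μ(2/r₂ − 1/a_t)] = 1067 m/s.
Δv₂ = v_c2 − v_a = 613.5 m/s.
Total Δv = Δv₁ + Δv₂ = 1495 m/s = 1.495 km/s.

Δv_total ≈ 1.50 km/s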